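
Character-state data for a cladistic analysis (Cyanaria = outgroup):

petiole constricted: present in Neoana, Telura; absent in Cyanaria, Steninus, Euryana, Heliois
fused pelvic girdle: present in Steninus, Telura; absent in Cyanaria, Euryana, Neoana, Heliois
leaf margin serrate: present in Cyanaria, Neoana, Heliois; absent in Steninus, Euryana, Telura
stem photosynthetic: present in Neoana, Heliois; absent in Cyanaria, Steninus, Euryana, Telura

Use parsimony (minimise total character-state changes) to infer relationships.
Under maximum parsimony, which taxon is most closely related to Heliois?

Character polarity is set by the outgroup: the derived state is whichever differs from the outgroup's state, so for leaf margin serrate the derived state is 'absent', and for the remaining characters it is 'present'.
petiole constricted groups Neoana and Telura, which is incompatible with the clades supported by the remaining characters; treating it as convergent (homoplasy) costs fewer steps than any alternative tree.
fused pelvic girdle (derived state 'present') is shared by Steninus and Telura — a synapomorphy uniting that clade.
leaf margin serrate: derived state 'absent' in Euryana, Steninus, and Telura only — synapomorphy for {Euryana, Steninus, Telura}.
stem photosynthetic (derived state 'present') is shared by Heliois and Neoana — a synapomorphy uniting that clade.
Most parsimonious ingroup topology: (((Steninus,Telura),Euryana),(Neoana,Heliois)).
Heliois and Neoana form a cherry on this tree, so they are sister taxa.

Neoana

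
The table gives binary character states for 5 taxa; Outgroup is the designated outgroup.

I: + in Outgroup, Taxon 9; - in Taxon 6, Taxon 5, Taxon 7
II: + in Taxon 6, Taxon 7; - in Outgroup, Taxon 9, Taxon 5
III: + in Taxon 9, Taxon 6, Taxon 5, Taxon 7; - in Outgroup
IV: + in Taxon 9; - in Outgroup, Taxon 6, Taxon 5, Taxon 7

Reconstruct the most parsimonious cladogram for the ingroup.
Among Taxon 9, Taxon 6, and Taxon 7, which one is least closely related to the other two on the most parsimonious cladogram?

Taxon 9

Character polarity is set by the outgroup: the derived state is whichever differs from the outgroup's state, so for I the derived state is '-', and for the remaining characters it is '+'.
I (derived state '-') is shared by Taxon 5, Taxon 6, and Taxon 7 — a synapomorphy uniting that clade.
II: derived state '+' in Taxon 6 and Taxon 7 only — synapomorphy for {Taxon 6, Taxon 7}.
III (derived state '+') is shared by all ingroup taxa — unites the whole ingroup.
IV: derived state '+' in Taxon 9 only — an autapomorphy, so it tells us nothing about relationships among taxa.
Most parsimonious ingroup topology: (Taxon 9,((Taxon 6,Taxon 7),Taxon 5)).
Taxon 7 and Taxon 6 share a more recent common ancestor with each other than either does with Taxon 9, so Taxon 9 is the least closely related of the three.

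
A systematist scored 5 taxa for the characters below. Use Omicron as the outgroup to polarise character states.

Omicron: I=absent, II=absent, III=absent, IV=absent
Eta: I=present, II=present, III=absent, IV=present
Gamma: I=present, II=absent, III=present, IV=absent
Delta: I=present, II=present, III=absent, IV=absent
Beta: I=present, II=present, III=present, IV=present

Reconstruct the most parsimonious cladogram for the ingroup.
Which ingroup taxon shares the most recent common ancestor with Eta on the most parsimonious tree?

The outgroup has state 'absent' for every character, so 'present' is the derived state throughout.
All ingroup taxa share the derived state 'present' for I; it defines the ingroup but does not resolve relationships within it.
II (derived state 'present') is shared by Beta, Delta, and Eta — a synapomorphy uniting that clade.
III groups Beta and Gamma, which is incompatible with the clades supported by the remaining characters; treating it as convergent (homoplasy) costs fewer steps than any alternative tree.
IV (derived state 'present') is shared by Beta and Eta — a synapomorphy uniting that clade.
Most parsimonious ingroup topology: (((Eta,Beta),Delta),Gamma).
Eta and Beta form a cherry on this tree, so they are sister taxa.

Beta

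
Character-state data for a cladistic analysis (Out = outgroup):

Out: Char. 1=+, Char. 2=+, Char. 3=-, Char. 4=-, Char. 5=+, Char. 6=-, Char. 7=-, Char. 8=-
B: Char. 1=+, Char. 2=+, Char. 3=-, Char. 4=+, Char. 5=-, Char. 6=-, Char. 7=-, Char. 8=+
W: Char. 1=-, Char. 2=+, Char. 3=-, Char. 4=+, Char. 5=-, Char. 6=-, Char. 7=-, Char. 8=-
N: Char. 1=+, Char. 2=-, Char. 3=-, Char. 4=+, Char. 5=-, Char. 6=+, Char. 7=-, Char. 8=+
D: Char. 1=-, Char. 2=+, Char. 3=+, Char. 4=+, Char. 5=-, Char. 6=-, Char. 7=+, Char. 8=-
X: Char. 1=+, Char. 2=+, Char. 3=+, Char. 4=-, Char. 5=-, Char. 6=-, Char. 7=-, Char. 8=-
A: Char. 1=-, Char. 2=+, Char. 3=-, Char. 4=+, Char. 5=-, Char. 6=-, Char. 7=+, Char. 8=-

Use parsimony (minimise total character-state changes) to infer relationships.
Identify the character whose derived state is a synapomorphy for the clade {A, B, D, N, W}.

Char. 4

Character polarity is set by the outgroup: the derived state is whichever differs from the outgroup's state, so for Char. 1, Char. 2, Char. 5 the derived state is '-', and for the remaining characters it is '+'.
Only A, D, and W show the derived state '-' for Char. 1, supporting them as a clade.
Char. 2: derived state '-' in N only — an autapomorphy, so it tells us nothing about relationships among taxa.
Char. 3 groups D and X, which is incompatible with the clades supported by the remaining characters; treating it as convergent (homoplasy) costs fewer steps than any alternative tree.
Char. 4 (derived state '+') is shared by A, B, D, N, and W — a synapomorphy uniting that clade.
Char. 5 (derived state '-') is shared by all ingroup taxa — unites the whole ingroup.
Char. 6 (derived state '+') is unique to N (autapomorphy; uninformative for grouping).
Only A and D show the derived state '+' for Char. 7, supporting them as a clade.
Only B and N show the derived state '+' for Char. 8, supporting them as a clade.
Most parsimonious ingroup topology: (((B,N),(W,(D,A))),X).
The clade {A, B, D, N, W} is supported by Char. 4: its derived state '+' occurs in exactly those taxa and in no other taxon (including the outgroup).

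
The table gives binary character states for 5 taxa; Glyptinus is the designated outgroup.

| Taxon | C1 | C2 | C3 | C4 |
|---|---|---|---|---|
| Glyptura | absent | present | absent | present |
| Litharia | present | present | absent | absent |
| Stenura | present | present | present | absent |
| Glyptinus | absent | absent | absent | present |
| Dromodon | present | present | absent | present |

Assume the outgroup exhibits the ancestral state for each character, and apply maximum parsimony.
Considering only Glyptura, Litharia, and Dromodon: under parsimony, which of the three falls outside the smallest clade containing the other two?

Character polarity is set by the outgroup: the derived state is whichever differs from the outgroup's state, so for C4 the derived state is 'absent', and for the remaining characters it is 'present'.
Only Dromodon, Litharia, and Stenura show the derived state 'present' for C1, supporting them as a clade.
C2 (derived state 'present') is shared by all ingroup taxa — unites the whole ingroup.
C3 (derived state 'present') is unique to Stenura (autapomorphy; uninformative for grouping).
Only Litharia and Stenura show the derived state 'absent' for C4, supporting them as a clade.
Most parsimonious ingroup topology: (Glyptura,((Stenura,Litharia),Dromodon)).
Litharia and Dromodon share a more recent common ancestor with each other than either does with Glyptura, so Glyptura is the least closely related of the three.

Glyptura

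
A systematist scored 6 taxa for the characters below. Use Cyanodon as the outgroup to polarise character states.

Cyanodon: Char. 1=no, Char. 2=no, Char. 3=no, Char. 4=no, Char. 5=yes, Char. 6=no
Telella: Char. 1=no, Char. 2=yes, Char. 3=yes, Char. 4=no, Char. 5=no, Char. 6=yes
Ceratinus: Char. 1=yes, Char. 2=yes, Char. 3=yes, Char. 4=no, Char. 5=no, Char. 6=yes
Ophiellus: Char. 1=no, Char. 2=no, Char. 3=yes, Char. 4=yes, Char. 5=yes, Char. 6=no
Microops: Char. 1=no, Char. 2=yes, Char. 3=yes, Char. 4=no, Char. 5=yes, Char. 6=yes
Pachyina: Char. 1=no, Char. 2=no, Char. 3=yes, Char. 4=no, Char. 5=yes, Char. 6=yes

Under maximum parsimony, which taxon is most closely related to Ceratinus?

Character polarity is set by the outgroup: the derived state is whichever differs from the outgroup's state, so for Char. 5 the derived state is 'no', and for the remaining characters it is 'yes'.
Char. 1 (derived state 'yes') is unique to Ceratinus (autapomorphy; uninformative for grouping).
Char. 2: derived state 'yes' in Ceratinus, Microops, and Telella only — synapomorphy for {Ceratinus, Microops, Telella}.
Char. 3 (derived state 'yes') is shared by all ingroup taxa — unites the whole ingroup.
Char. 4: derived state 'yes' in Ophiellus only — an autapomorphy, so it tells us nothing about relationships among taxa.
Only Ceratinus and Telella show the derived state 'no' for Char. 5, supporting them as a clade.
Char. 6 (derived state 'yes') is shared by Ceratinus, Microops, Pachyina, and Telella — a synapomorphy uniting that clade.
Most parsimonious ingroup topology: ((((Telella,Ceratinus),Microops),Pachyina),Ophiellus).
Ceratinus and Telella form a cherry on this tree, so they are sister taxa.

Telella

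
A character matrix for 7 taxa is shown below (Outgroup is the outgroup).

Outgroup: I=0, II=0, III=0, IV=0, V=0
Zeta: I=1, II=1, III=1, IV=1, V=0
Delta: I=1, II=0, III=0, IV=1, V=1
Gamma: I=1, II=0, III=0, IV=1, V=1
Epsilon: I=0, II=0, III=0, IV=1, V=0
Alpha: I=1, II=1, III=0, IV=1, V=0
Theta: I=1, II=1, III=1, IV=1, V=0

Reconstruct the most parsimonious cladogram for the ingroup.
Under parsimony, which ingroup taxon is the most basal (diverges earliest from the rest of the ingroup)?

The outgroup has state '0' for every character, so '1' is the derived state throughout.
I: derived state '1' in Alpha, Delta, Gamma, Theta, and Zeta only — synapomorphy for {Alpha, Delta, Gamma, Theta, Zeta}.
II: derived state '1' in Alpha, Theta, and Zeta only — synapomorphy for {Alpha, Theta, Zeta}.
III (derived state '1') is shared by Theta and Zeta — a synapomorphy uniting that clade.
All ingroup taxa share the derived state '1' for IV; it defines the ingroup but does not resolve relationships within it.
V (derived state '1') is shared by Delta and Gamma — a synapomorphy uniting that clade.
Most parsimonious ingroup topology: ((((Zeta,Theta),Alpha),(Delta,Gamma)),Epsilon).
Epsilon is sister to the clade containing all other ingroup taxa, so it is the earliest-diverging (most basal) ingroup lineage.

Epsilon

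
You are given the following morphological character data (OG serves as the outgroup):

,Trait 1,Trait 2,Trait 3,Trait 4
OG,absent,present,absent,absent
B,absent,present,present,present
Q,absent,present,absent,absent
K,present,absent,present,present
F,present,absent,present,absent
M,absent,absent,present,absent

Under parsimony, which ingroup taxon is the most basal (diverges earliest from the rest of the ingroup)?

Character polarity is set by the outgroup: the derived state is whichever differs from the outgroup's state, so for Trait 2 the derived state is 'absent', and for the remaining characters it is 'present'.
Only F and K show the derived state 'present' for Trait 1, supporting them as a clade.
Trait 2 (derived state 'absent') is shared by F, K, and M — a synapomorphy uniting that clade.
Trait 3: derived state 'present' in B, F, K, and M only — synapomorphy for {B, F, K, M}.
Trait 4 (state 'present') occurs in B and K but conflicts with the nesting implied by the other characters — most parsimoniously interpreted as homoplasy.
Most parsimonious ingroup topology: ((B,((K,F),M)),Q).
Q is sister to the clade containing all other ingroup taxa, so it is the earliest-diverging (most basal) ingroup lineage.

Q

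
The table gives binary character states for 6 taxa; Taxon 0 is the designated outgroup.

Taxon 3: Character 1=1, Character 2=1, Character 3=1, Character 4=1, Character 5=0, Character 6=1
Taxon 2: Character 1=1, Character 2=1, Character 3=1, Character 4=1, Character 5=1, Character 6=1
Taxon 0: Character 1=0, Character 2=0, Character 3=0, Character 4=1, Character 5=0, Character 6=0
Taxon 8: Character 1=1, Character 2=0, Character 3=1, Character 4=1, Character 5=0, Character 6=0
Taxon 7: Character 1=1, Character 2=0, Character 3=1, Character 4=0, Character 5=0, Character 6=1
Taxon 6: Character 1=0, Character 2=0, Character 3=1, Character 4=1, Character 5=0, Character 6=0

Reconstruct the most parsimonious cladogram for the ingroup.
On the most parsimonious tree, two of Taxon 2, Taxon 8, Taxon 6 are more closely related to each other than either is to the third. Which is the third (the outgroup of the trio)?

Character polarity is set by the outgroup: the derived state is whichever differs from the outgroup's state, so for Character 4 the derived state is '0', and for the remaining characters it is '1'.
Character 1: derived state '1' in Taxon 2, Taxon 3, Taxon 7, and Taxon 8 only — synapomorphy for {Taxon 2, Taxon 3, Taxon 7, Taxon 8}.
Character 2: derived state '1' in Taxon 2 and Taxon 3 only — synapomorphy for {Taxon 2, Taxon 3}.
All ingroup taxa share the derived state '1' for Character 3; it defines the ingroup but does not resolve relationships within it.
Character 4: derived state '0' in Taxon 7 only — an autapomorphy, so it tells us nothing about relationships among taxa.
Character 5: derived state '1' in Taxon 2 only — an autapomorphy, so it tells us nothing about relationships among taxa.
Only Taxon 2, Taxon 3, and Taxon 7 show the derived state '1' for Character 6, supporting them as a clade.
Most parsimonious ingroup topology: ((Taxon 8,(Taxon 7,(Taxon 2,Taxon 3))),Taxon 6).
Taxon 2 and Taxon 8 share a more recent common ancestor with each other than either does with Taxon 6, so Taxon 6 is the least closely related of the three.

Taxon 6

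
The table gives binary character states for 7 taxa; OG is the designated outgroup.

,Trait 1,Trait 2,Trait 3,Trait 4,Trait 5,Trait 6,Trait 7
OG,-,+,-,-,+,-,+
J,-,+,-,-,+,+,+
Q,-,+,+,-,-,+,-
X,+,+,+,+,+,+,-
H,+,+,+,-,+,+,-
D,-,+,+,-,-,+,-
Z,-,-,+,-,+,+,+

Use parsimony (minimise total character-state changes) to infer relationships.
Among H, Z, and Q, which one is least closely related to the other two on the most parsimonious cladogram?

Character polarity is set by the outgroup: the derived state is whichever differs from the outgroup's state, so for Trait 2, Trait 5, Trait 7 the derived state is '-', and for the remaining characters it is '+'.
Trait 1: derived state '+' in H and X only — synapomorphy for {H, X}.
Trait 2 (derived state '-') is unique to Z (autapomorphy; uninformative for grouping).
Trait 3 (derived state '+') is shared by D, H, Q, X, and Z — a synapomorphy uniting that clade.
Trait 4: derived state '+' in X only — an autapomorphy, so it tells us nothing about relationships among taxa.
Trait 5: derived state '-' in D and Q only — synapomorphy for {D, Q}.
Trait 6 (derived state '+') is shared by all ingroup taxa — unites the whole ingroup.
Only D, H, Q, and X show the derived state '-' for Trait 7, supporting them as a clade.
Most parsimonious ingroup topology: ((((Q,D),(X,H)),Z),J).
H and Q share a more recent common ancestor with each other than either does with Z, so Z is the least closely related of the three.

Z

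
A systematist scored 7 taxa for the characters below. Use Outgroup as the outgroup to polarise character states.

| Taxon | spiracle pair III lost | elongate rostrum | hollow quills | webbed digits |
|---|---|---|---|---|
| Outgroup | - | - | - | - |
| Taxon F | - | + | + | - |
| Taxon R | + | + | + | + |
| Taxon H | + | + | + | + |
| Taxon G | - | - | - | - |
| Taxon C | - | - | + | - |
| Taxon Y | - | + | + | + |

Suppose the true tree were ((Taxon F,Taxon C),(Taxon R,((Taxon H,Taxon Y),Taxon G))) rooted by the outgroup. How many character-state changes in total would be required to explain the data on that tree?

Map each character onto ((Taxon F,Taxon C),(Taxon R,((Taxon H,Taxon Y),Taxon G))) (rooted by Outgroup) and count the minimum state changes it requires (Fitch parsimony):
spiracle pair III lost: 2; elongate rostrum: 3; hollow quills: 2; webbed digits: 2.
Total tree length = 9.

9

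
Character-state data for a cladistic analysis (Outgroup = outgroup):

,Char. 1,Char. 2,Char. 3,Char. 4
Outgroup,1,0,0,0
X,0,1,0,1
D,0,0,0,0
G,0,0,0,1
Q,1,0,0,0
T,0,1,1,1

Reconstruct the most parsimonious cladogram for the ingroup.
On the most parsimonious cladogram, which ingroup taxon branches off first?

Character polarity is set by the outgroup: the derived state is whichever differs from the outgroup's state, so for Char. 1 the derived state is '0', and for the remaining characters it is '1'.
Only D, G, T, and X show the derived state '0' for Char. 1, supporting them as a clade.
Char. 2: derived state '1' in T and X only — synapomorphy for {T, X}.
Char. 3: derived state '1' in T only — an autapomorphy, so it tells us nothing about relationships among taxa.
Char. 4: derived state '1' in G, T, and X only — synapomorphy for {G, T, X}.
Most parsimonious ingroup topology: ((((X,T),G),D),Q).
Q is sister to the clade containing all other ingroup taxa, so it is the earliest-diverging (most basal) ingroup lineage.

Q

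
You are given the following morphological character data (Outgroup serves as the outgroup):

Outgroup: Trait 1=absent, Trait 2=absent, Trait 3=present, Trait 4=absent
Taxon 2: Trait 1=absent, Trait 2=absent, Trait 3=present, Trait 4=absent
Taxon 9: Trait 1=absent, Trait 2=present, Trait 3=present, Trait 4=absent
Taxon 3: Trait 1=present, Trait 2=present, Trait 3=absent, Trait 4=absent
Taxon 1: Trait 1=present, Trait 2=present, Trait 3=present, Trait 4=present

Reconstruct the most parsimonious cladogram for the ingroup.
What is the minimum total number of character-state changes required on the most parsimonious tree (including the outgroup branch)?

4

Character polarity is set by the outgroup: the derived state is whichever differs from the outgroup's state, so for Trait 3 the derived state is 'absent', and for the remaining characters it is 'present'.
Only Taxon 1 and Taxon 3 show the derived state 'present' for Trait 1, supporting them as a clade.
Trait 2: derived state 'present' in Taxon 1, Taxon 3, and Taxon 9 only — synapomorphy for {Taxon 1, Taxon 3, Taxon 9}.
Trait 3 (derived state 'absent') is unique to Taxon 3 (autapomorphy; uninformative for grouping).
Trait 4 (derived state 'present') is unique to Taxon 1 (autapomorphy; uninformative for grouping).
Most parsimonious ingroup topology: (Taxon 2,(Taxon 9,(Taxon 3,Taxon 1))).
Changes per character on this tree: Trait 1: 1; Trait 2: 1; Trait 3: 1; Trait 4: 1.
Total = 4.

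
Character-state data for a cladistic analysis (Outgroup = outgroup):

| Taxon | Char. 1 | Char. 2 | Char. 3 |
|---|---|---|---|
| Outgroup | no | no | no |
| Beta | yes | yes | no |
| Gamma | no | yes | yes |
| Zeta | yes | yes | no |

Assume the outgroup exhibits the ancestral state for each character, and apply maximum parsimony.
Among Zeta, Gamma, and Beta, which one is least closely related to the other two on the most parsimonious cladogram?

The outgroup has state 'no' for every character, so 'yes' is the derived state throughout.
Char. 1: derived state 'yes' in Beta and Zeta only — synapomorphy for {Beta, Zeta}.
All ingroup taxa share the derived state 'yes' for Char. 2; it defines the ingroup but does not resolve relationships within it.
Char. 3 (derived state 'yes') is unique to Gamma (autapomorphy; uninformative for grouping).
Most parsimonious ingroup topology: ((Beta,Zeta),Gamma).
Beta and Zeta share a more recent common ancestor with each other than either does with Gamma, so Gamma is the least closely related of the three.

Gamma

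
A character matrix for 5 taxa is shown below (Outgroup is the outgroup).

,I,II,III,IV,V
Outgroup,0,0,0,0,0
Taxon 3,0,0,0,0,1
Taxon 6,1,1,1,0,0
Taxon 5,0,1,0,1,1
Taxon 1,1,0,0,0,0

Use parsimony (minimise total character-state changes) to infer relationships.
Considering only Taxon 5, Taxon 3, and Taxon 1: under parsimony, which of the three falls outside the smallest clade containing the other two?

Taxon 1

The outgroup has state '0' for every character, so '1' is the derived state throughout.
Only Taxon 1 and Taxon 6 show the derived state '1' for I, supporting them as a clade.
II (state '1') occurs in Taxon 5 and Taxon 6 but conflicts with the nesting implied by the other characters — most parsimoniously interpreted as homoplasy.
III (derived state '1') is unique to Taxon 6 (autapomorphy; uninformative for grouping).
IV: derived state '1' in Taxon 5 only — an autapomorphy, so it tells us nothing about relationships among taxa.
V: derived state '1' in Taxon 3 and Taxon 5 only — synapomorphy for {Taxon 3, Taxon 5}.
Most parsimonious ingroup topology: ((Taxon 3,Taxon 5),(Taxon 6,Taxon 1)).
Taxon 5 and Taxon 3 share a more recent common ancestor with each other than either does with Taxon 1, so Taxon 1 is the least closely related of the three.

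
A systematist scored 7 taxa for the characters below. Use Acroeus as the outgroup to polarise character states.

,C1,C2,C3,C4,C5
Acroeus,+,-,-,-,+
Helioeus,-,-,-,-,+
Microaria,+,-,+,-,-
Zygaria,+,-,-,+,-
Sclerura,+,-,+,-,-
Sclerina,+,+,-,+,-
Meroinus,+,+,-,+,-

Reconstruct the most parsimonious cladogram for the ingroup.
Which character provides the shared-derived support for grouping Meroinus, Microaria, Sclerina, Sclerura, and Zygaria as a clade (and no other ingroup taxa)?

Character polarity is set by the outgroup: the derived state is whichever differs from the outgroup's state, so for C1, C5 the derived state is '-', and for the remaining characters it is '+'.
C1: derived state '-' in Helioeus only — an autapomorphy, so it tells us nothing about relationships among taxa.
C2: derived state '+' in Meroinus and Sclerina only — synapomorphy for {Meroinus, Sclerina}.
Only Microaria and Sclerura show the derived state '+' for C3, supporting them as a clade.
C4 (derived state '+') is shared by Meroinus, Sclerina, and Zygaria — a synapomorphy uniting that clade.
C5 (derived state '-') is shared by Meroinus, Microaria, Sclerina, Sclerura, and Zygaria — a synapomorphy uniting that clade.
Most parsimonious ingroup topology: (Helioeus,((Microaria,Sclerura),(Zygaria,(Sclerina,Meroinus)))).
The clade {Meroinus, Microaria, Sclerina, Sclerura, Zygaria} is supported by C5: its derived state '-' occurs in exactly those taxa and in no other taxon (including the outgroup).

C5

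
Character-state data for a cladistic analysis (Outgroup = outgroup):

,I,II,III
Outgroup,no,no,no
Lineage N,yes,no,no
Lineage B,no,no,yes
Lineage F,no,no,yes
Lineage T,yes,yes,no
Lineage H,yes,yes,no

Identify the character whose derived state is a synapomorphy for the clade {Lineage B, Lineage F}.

The outgroup has state 'no' for every character, so 'yes' is the derived state throughout.
Only Lineage H, Lineage N, and Lineage T show the derived state 'yes' for I, supporting them as a clade.
II: derived state 'yes' in Lineage H and Lineage T only — synapomorphy for {Lineage H, Lineage T}.
III: derived state 'yes' in Lineage B and Lineage F only — synapomorphy for {Lineage B, Lineage F}.
Most parsimonious ingroup topology: ((Lineage N,(Lineage T,Lineage H)),(Lineage B,Lineage F)).
The clade {Lineage B, Lineage F} is supported by III: its derived state 'yes' occurs in exactly those taxa and in no other taxon (including the outgroup).

III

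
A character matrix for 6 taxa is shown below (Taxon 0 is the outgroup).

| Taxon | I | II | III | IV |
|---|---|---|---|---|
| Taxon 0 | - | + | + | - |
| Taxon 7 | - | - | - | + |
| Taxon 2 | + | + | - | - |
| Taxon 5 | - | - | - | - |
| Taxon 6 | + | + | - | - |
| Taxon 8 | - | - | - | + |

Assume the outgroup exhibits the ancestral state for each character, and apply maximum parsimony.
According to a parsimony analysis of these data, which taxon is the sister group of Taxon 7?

Taxon 8

Character polarity is set by the outgroup: the derived state is whichever differs from the outgroup's state, so for II, III the derived state is '-', and for the remaining characters it is '+'.
I (derived state '+') is shared by Taxon 2 and Taxon 6 — a synapomorphy uniting that clade.
II: derived state '-' in Taxon 5, Taxon 7, and Taxon 8 only — synapomorphy for {Taxon 5, Taxon 7, Taxon 8}.
III (derived state '-') is shared by all ingroup taxa — unites the whole ingroup.
IV: derived state '+' in Taxon 7 and Taxon 8 only — synapomorphy for {Taxon 7, Taxon 8}.
Most parsimonious ingroup topology: (((Taxon 7,Taxon 8),Taxon 5),(Taxon 2,Taxon 6)).
Taxon 7 and Taxon 8 form a cherry on this tree, so they are sister taxa.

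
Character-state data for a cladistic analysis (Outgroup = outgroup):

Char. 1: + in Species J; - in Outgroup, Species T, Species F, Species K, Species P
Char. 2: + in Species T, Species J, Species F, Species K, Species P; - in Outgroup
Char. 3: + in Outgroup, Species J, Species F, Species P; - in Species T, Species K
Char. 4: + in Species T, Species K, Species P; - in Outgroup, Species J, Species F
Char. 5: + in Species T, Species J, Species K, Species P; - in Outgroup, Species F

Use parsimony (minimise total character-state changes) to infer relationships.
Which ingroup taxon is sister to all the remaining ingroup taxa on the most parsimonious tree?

Character polarity is set by the outgroup: the derived state is whichever differs from the outgroup's state, so for Char. 3 the derived state is '-', and for the remaining characters it is '+'.
Char. 1 (derived state '+') is unique to Species J (autapomorphy; uninformative for grouping).
Char. 2 (derived state '+') is shared by all ingroup taxa — unites the whole ingroup.
Char. 3 (derived state '-') is shared by Species K and Species T — a synapomorphy uniting that clade.
Only Species K, Species P, and Species T show the derived state '+' for Char. 4, supporting them as a clade.
Char. 5: derived state '+' in Species J, Species K, Species P, and Species T only — synapomorphy for {Species J, Species K, Species P, Species T}.
Most parsimonious ingroup topology: ((((Species T,Species K),Species P),Species J),Species F).
Species F is sister to the clade containing all other ingroup taxa, so it is the earliest-diverging (most basal) ingroup lineage.

Species F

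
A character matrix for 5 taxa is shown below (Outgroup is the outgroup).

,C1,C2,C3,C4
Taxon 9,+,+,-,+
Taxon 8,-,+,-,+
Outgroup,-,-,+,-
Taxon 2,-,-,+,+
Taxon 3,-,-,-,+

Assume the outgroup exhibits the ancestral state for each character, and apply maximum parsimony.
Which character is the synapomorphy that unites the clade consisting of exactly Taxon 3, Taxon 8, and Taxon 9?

Character polarity is set by the outgroup: the derived state is whichever differs from the outgroup's state, so for C3 the derived state is '-', and for the remaining characters it is '+'.
C1 (derived state '+') is unique to Taxon 9 (autapomorphy; uninformative for grouping).
Only Taxon 8 and Taxon 9 show the derived state '+' for C2, supporting them as a clade.
C3: derived state '-' in Taxon 3, Taxon 8, and Taxon 9 only — synapomorphy for {Taxon 3, Taxon 8, Taxon 9}.
C4 (derived state '+') is shared by all ingroup taxa — unites the whole ingroup.
Most parsimonious ingroup topology: (((Taxon 9,Taxon 8),Taxon 3),Taxon 2).
The clade {Taxon 3, Taxon 8, Taxon 9} is supported by C3: its derived state '-' occurs in exactly those taxa and in no other taxon (including the outgroup).

C3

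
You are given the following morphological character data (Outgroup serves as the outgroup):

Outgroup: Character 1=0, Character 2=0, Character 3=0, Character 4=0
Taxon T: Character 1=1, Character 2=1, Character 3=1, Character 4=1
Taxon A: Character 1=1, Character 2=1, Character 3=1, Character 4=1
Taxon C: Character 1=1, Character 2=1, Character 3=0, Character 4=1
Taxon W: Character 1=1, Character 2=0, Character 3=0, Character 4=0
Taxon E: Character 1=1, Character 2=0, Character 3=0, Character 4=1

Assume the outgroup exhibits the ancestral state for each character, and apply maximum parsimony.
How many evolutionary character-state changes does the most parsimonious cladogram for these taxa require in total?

The outgroup has state '0' for every character, so '1' is the derived state throughout.
Character 1 (derived state '1') is shared by all ingroup taxa — unites the whole ingroup.
Character 2 (derived state '1') is shared by Taxon A, Taxon C, and Taxon T — a synapomorphy uniting that clade.
Character 3: derived state '1' in Taxon A and Taxon T only — synapomorphy for {Taxon A, Taxon T}.
Character 4: derived state '1' in Taxon A, Taxon C, Taxon E, and Taxon T only — synapomorphy for {Taxon A, Taxon C, Taxon E, Taxon T}.
Most parsimonious ingroup topology: ((((Taxon T,Taxon A),Taxon C),Taxon E),Taxon W).
Changes per character on this tree: Character 1: 1; Character 2: 1; Character 3: 1; Character 4: 1.
Total = 4.

4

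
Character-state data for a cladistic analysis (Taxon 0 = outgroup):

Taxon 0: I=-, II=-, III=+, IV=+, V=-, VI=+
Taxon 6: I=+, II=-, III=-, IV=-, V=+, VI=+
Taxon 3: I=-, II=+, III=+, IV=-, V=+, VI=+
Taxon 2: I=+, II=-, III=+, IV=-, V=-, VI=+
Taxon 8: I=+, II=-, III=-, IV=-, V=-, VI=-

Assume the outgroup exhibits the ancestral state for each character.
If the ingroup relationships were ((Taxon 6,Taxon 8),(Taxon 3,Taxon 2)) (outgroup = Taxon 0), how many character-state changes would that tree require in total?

8

Map each character onto ((Taxon 6,Taxon 8),(Taxon 3,Taxon 2)) (rooted by Taxon 0) and count the minimum state changes it requires (Fitch parsimony):
I: 2; II: 1; III: 1; IV: 1; V: 2; VI: 1.
Total tree length = 8.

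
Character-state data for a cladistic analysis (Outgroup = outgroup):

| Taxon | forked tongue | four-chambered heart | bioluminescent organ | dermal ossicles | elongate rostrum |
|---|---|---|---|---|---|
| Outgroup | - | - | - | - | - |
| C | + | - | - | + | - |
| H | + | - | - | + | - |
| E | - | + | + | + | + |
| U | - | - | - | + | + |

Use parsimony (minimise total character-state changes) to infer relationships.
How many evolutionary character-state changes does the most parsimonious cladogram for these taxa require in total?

5

The outgroup has state '-' for every character, so '+' is the derived state throughout.
Only C and H show the derived state '+' for forked tongue, supporting them as a clade.
four-chambered heart: derived state '+' in E only — an autapomorphy, so it tells us nothing about relationships among taxa.
bioluminescent organ (derived state '+') is unique to E (autapomorphy; uninformative for grouping).
All ingroup taxa share the derived state '+' for dermal ossicles; it defines the ingroup but does not resolve relationships within it.
elongate rostrum (derived state '+') is shared by E and U — a synapomorphy uniting that clade.
Most parsimonious ingroup topology: ((C,H),(E,U)).
Changes per character on this tree: forked tongue: 1; four-chambered heart: 1; bioluminescent organ: 1; dermal ossicles: 1; elongate rostrum: 1.
Total = 5.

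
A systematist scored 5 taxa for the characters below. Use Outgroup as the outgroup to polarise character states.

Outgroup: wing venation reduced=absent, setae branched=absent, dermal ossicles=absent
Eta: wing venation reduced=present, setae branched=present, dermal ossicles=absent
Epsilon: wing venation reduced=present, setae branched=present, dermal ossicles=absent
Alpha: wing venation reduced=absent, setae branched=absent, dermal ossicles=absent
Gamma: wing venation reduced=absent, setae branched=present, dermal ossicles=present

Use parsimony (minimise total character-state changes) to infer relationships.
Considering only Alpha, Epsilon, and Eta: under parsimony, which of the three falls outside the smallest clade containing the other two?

The outgroup has state 'absent' for every character, so 'present' is the derived state throughout.
Only Epsilon and Eta show the derived state 'present' for wing venation reduced, supporting them as a clade.
Only Epsilon, Eta, and Gamma show the derived state 'present' for setae branched, supporting them as a clade.
dermal ossicles: derived state 'present' in Gamma only — an autapomorphy, so it tells us nothing about relationships among taxa.
Most parsimonious ingroup topology: (((Eta,Epsilon),Gamma),Alpha).
Epsilon and Eta share a more recent common ancestor with each other than either does with Alpha, so Alpha is the least closely related of the three.

Alpha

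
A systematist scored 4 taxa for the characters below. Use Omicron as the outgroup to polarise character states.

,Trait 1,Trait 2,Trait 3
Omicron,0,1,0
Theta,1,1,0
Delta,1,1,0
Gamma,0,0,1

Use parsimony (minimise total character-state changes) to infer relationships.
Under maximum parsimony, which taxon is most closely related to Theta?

Character polarity is set by the outgroup: the derived state is whichever differs from the outgroup's state, so for Trait 2 the derived state is '0', and for the remaining characters it is '1'.
Trait 1: derived state '1' in Delta and Theta only — synapomorphy for {Delta, Theta}.
Trait 2 (derived state '0') is unique to Gamma (autapomorphy; uninformative for grouping).
Trait 3 (derived state '1') is unique to Gamma (autapomorphy; uninformative for grouping).
Most parsimonious ingroup topology: ((Theta,Delta),Gamma).
Theta and Delta form a cherry on this tree, so they are sister taxa.

Delta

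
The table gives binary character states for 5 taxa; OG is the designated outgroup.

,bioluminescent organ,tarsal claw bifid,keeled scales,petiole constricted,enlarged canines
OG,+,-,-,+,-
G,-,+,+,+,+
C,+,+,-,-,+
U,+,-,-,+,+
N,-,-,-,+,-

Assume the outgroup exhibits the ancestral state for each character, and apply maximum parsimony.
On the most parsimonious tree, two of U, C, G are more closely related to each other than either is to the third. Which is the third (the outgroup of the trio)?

U

Character polarity is set by the outgroup: the derived state is whichever differs from the outgroup's state, so for bioluminescent organ, petiole constricted the derived state is '-', and for the remaining characters it is '+'.
bioluminescent organ groups G and N, which is incompatible with the clades supported by the remaining characters; treating it as convergent (homoplasy) costs fewer steps than any alternative tree.
Only C and G show the derived state '+' for tarsal claw bifid, supporting them as a clade.
keeled scales (derived state '+') is unique to G (autapomorphy; uninformative for grouping).
petiole constricted (derived state '-') is unique to C (autapomorphy; uninformative for grouping).
enlarged canines: derived state '+' in C, G, and U only — synapomorphy for {C, G, U}.
Most parsimonious ingroup topology: (((G,C),U),N).
G and C share a more recent common ancestor with each other than either does with U, so U is the least closely related of the three.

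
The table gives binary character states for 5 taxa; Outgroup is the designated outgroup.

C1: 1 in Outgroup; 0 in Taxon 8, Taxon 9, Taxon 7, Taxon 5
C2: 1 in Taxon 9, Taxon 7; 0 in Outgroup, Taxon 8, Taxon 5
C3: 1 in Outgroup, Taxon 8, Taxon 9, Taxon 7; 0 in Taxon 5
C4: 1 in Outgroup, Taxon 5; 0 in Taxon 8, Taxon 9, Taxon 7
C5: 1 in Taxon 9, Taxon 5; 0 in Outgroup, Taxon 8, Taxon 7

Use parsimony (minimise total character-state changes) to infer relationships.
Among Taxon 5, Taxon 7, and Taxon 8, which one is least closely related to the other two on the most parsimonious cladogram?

Taxon 5

Character polarity is set by the outgroup: the derived state is whichever differs from the outgroup's state, so for C1, C3, C4 the derived state is '0', and for the remaining characters it is '1'.
C1 (derived state '0') is shared by all ingroup taxa — unites the whole ingroup.
Only Taxon 7 and Taxon 9 show the derived state '1' for C2, supporting them as a clade.
C3 (derived state '0') is unique to Taxon 5 (autapomorphy; uninformative for grouping).
C4 (derived state '0') is shared by Taxon 7, Taxon 8, and Taxon 9 — a synapomorphy uniting that clade.
C5 (state '1') occurs in Taxon 5 and Taxon 9 but conflicts with the nesting implied by the other characters — most parsimoniously interpreted as homoplasy.
Most parsimonious ingroup topology: ((Taxon 8,(Taxon 9,Taxon 7)),Taxon 5).
Taxon 7 and Taxon 8 share a more recent common ancestor with each other than either does with Taxon 5, so Taxon 5 is the least closely related of the three.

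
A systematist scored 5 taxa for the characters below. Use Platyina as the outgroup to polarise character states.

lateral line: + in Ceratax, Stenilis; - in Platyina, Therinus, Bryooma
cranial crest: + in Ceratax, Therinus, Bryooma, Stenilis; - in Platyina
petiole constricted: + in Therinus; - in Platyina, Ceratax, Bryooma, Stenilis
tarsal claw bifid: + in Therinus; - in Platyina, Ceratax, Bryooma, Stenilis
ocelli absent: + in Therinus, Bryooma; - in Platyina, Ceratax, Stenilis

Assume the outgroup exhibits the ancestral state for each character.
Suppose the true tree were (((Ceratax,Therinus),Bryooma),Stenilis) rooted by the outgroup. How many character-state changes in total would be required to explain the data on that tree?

Map each character onto (((Ceratax,Therinus),Bryooma),Stenilis) (rooted by Platyina) and count the minimum state changes it requires (Fitch parsimony):
lateral line: 2; cranial crest: 1; petiole constricted: 1; tarsal claw bifid: 1; ocelli absent: 2.
Total tree length = 7.

7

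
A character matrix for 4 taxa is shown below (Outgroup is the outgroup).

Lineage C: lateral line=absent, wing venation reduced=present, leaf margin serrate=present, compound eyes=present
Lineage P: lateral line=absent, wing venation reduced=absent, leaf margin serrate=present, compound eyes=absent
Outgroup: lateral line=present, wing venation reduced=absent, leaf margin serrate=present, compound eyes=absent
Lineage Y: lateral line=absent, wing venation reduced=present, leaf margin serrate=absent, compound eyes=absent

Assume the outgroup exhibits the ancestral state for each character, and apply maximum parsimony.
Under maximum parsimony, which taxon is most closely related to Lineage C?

Character polarity is set by the outgroup: the derived state is whichever differs from the outgroup's state, so for lateral line, leaf margin serrate the derived state is 'absent', and for the remaining characters it is 'present'.
lateral line (derived state 'absent') is shared by all ingroup taxa — unites the whole ingroup.
wing venation reduced (derived state 'present') is shared by Lineage C and Lineage Y — a synapomorphy uniting that clade.
leaf margin serrate (derived state 'absent') is unique to Lineage Y (autapomorphy; uninformative for grouping).
compound eyes (derived state 'present') is unique to Lineage C (autapomorphy; uninformative for grouping).
Most parsimonious ingroup topology: (Lineage P,(Lineage Y,Lineage C)).
Lineage C and Lineage Y form a cherry on this tree, so they are sister taxa.

Lineage Y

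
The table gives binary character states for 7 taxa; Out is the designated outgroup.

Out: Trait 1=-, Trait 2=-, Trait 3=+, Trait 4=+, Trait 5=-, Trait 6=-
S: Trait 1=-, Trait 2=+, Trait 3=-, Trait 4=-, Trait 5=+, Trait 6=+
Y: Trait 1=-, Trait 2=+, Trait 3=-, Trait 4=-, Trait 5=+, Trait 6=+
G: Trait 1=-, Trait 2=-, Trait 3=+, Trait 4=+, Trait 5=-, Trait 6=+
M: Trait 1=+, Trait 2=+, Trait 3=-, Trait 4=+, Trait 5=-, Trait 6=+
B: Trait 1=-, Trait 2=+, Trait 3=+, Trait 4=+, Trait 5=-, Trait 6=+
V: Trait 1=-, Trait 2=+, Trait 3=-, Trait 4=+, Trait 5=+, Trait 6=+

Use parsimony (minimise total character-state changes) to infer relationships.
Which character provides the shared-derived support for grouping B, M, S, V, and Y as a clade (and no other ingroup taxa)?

Character polarity is set by the outgroup: the derived state is whichever differs from the outgroup's state, so for Trait 3, Trait 4 the derived state is '-', and for the remaining characters it is '+'.
Trait 1 (derived state '+') is unique to M (autapomorphy; uninformative for grouping).
Only B, M, S, V, and Y show the derived state '+' for Trait 2, supporting them as a clade.
Only M, S, V, and Y show the derived state '-' for Trait 3, supporting them as a clade.
Trait 4: derived state '-' in S and Y only — synapomorphy for {S, Y}.
Trait 5: derived state '+' in S, V, and Y only — synapomorphy for {S, V, Y}.
All ingroup taxa share the derived state '+' for Trait 6; it defines the ingroup but does not resolve relationships within it.
Most parsimonious ingroup topology: (((((S,Y),V),M),B),G).
The clade {B, M, S, V, Y} is supported by Trait 2: its derived state '+' occurs in exactly those taxa and in no other taxon (including the outgroup).

Trait 2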